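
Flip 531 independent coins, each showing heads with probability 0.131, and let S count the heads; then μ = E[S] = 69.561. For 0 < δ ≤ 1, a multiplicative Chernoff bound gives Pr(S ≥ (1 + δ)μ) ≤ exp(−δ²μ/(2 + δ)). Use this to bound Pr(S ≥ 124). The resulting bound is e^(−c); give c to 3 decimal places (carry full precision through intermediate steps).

15.311

Write 124 = (1 + δ)μ, so δ = 124/69.561 − 1 = 0.7826081…
Then the exponent is δ²μ/(2 + δ) = (124 − μ)² / (μ·(2 + δ)) = 15.310960.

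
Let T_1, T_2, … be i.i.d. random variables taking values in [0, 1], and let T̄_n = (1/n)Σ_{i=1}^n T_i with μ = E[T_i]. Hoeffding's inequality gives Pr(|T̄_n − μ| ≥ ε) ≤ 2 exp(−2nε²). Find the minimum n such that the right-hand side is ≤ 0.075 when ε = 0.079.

Require 2·exp(−2nε²) ≤ 0.075, i.e. 2nε² ≥ ln(2/0.075) = 3.283414.
So n ≥ 3.283414 / (2·0.079²) = 263.052.
The smallest integer n is 264.

264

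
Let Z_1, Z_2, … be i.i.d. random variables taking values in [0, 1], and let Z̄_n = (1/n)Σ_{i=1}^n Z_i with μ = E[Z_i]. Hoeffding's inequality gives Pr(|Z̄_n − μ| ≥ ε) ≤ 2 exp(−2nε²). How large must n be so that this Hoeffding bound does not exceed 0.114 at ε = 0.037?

1047

Require 2·exp(−2nε²) ≤ 0.114, i.e. 2nε² ≥ ln(2/0.114) = 2.864704.
So n ≥ 2.864704 / (2·0.037²) = 1046.276.
The smallest integer n is 1047.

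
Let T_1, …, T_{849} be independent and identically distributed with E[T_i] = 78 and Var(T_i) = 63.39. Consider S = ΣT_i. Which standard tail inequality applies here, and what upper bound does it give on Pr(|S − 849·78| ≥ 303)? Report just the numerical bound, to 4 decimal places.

0.5862

With mean and variance of each term known, Chebyshev's inequality bounds the deviation of the sum (or sample mean).
Var(S) = n·Var(T_i) = 849·63.39 = 53818.11.
Chebyshev: Pr(|S − 849·78| ≥ 303) ≤ Var(S)/303² = 53818.11/91809 = 0.5862.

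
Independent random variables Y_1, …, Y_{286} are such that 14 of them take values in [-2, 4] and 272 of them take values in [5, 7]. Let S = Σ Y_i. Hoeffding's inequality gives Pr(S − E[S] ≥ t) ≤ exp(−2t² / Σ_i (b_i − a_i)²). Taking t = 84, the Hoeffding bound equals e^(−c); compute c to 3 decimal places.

Σ(b_i − a_i)² = 14·6² + 272·2² = 1592.
c = 2t² / 1592 = 2·84² / 1592 = 8.8643.

8.864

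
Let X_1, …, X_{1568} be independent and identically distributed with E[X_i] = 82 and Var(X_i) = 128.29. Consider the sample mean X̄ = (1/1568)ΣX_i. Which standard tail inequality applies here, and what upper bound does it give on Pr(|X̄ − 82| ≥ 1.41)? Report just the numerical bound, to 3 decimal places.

With mean and variance of each term known, Chebyshev's inequality bounds the deviation of the sum (or sample mean).
Var(X̄) = Var(X_i)/n = 128.29/1568 = 0.081818.
Chebyshev: Pr(|X̄ − 82| ≥ 1.41) ≤ Var(X̄)/(1.41)² = 128.29/(1568·1.41²) = 0.0412.

0.041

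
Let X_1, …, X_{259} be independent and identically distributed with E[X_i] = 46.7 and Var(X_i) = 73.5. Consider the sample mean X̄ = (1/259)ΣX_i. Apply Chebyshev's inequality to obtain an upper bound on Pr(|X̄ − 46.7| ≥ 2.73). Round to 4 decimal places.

0.0381

Var(X̄) = Var(X_i)/n = 73.5/259 = 0.28378.
Chebyshev: Pr(|X̄ − 46.7| ≥ 2.73) ≤ Var(X̄)/(2.73)² = 73.5/(259·2.73²) = 0.0381.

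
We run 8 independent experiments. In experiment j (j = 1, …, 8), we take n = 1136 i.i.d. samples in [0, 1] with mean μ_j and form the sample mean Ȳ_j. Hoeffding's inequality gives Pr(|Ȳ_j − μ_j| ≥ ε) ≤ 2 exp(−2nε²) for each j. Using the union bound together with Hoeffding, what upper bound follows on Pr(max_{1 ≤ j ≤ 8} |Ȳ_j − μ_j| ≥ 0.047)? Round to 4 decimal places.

Per-experiment Hoeffding bound: 2·exp(−2·1136·0.047²) = 2·exp(−5.01885) = 0.013224.
Union bound over 8 events: 8·0.013224 = 0.10579.

0.1058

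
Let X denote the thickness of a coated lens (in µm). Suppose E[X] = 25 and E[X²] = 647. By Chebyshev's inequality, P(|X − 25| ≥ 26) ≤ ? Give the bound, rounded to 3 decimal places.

0.033

Var(X) = E[X²] − (E[X])² = 647 − 625 = 22.
Chebyshev's inequality: P(|X − μ| ≥ t) ≤ Var(X)/t² = 22/676 = 0.0325.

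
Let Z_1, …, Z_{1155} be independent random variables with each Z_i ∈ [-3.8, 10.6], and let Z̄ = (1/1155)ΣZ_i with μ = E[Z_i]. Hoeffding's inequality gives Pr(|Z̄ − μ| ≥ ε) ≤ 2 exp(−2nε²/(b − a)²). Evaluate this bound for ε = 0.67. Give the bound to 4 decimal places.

Exponent: 2nε²/(b − a)² = 2·1155·0.67² / 14.4² = 5.00077.
Bound = 2·exp(−5.00077) = 0.01347.

0.0135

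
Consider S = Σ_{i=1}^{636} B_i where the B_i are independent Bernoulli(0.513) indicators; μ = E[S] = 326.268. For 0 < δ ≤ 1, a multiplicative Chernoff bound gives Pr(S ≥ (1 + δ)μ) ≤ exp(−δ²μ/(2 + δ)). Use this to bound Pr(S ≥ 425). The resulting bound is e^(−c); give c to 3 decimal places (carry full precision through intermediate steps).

Write 425 = (1 + δ)μ, so δ = 425/326.268 − 1 = 0.3026101…
Then the exponent is δ²μ/(2 + δ) = (425 − μ)² / (μ·(2 + δ)) = 12.975407.

12.975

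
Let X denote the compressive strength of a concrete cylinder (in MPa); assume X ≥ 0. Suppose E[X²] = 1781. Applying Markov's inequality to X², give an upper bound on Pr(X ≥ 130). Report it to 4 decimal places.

0.1054

Since X ≥ 0, the event {X ≥ 130} is the same as {X² ≥ 16900}.
Markov's inequality applied to X² gives Pr(X² ≥ 16900) ≤ E[X²]/16900 = 1781/16900 = 0.1054.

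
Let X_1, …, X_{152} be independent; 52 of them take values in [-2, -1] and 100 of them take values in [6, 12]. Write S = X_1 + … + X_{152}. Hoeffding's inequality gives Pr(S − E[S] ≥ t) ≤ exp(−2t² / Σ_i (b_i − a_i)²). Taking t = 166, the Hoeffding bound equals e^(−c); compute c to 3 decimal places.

Σ(b_i − a_i)² = 52·1² + 100·6² = 3652.
c = 2t² / 3652 = 2·166² / 3652 = 15.0909.

15.091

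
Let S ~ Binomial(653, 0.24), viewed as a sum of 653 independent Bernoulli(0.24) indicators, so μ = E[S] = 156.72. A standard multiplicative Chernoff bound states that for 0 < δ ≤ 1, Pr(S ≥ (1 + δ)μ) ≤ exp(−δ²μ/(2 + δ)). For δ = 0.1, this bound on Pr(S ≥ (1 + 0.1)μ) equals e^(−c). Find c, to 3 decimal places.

c = δ²μ/(2 + δ) = 0.1²·156.72/(2 + 0.1) = 0.7463.

0.746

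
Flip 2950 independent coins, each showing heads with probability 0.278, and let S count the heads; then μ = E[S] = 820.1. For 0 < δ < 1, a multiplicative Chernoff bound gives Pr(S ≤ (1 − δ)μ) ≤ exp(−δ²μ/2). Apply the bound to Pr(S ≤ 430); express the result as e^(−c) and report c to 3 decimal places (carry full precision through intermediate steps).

Write 430 = (1 − δ)μ, so δ = 1 − 430/820.1 = 0.4756737…
Then the exponent is δ²μ/2 = (μ − 430)²/(2μ) = 92.780155.

92.780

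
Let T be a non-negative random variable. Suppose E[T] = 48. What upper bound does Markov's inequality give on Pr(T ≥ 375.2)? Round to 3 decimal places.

Markov's inequality: for a non-negative random variable, Pr(T ≥ a) ≤ E[T]/a.
Here E[T] = 48 and a = 375.2, so the bound is 48/375.2 = 0.1279.

0.128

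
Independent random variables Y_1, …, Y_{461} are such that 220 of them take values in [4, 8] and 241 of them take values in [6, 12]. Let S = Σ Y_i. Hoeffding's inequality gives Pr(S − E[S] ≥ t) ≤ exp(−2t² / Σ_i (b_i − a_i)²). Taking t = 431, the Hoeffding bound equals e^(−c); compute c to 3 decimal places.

30.463

Σ(b_i − a_i)² = 220·4² + 241·6² = 12196.
c = 2t² / 12196 = 2·431² / 12196 = 30.4626.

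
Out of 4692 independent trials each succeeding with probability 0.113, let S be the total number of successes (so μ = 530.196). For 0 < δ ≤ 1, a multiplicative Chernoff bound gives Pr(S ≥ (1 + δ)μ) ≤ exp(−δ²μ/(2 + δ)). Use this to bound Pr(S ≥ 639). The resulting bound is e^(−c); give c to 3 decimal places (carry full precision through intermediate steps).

Write 639 = (1 + δ)μ, so δ = 639/530.196 − 1 = 0.2052147…
Then the exponent is δ²μ/(2 + δ) = (639 − μ)² / (μ·(2 + δ)) = 10.125172.

10.125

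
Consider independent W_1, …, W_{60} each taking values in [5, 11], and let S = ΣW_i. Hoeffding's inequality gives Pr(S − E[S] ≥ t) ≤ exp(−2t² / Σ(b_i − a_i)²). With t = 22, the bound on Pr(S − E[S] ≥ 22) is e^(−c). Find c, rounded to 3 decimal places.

Σ(b_i − a_i)² = 60·(6)² = 2160.
c = 2t²/2160 = 2·22²/2160 = 0.4481.

0.448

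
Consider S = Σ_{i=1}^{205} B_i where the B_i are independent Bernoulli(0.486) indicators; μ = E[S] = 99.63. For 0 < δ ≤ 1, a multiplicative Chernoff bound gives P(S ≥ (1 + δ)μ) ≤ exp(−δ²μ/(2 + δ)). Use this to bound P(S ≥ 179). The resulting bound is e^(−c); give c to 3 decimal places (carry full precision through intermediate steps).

22.609

Write 179 = (1 + δ)μ, so δ = 179/99.63 − 1 = 0.7966476…
Then the exponent is δ²μ/(2 + δ) = (179 − μ)² / (μ·(2 + δ)) = 22.609184.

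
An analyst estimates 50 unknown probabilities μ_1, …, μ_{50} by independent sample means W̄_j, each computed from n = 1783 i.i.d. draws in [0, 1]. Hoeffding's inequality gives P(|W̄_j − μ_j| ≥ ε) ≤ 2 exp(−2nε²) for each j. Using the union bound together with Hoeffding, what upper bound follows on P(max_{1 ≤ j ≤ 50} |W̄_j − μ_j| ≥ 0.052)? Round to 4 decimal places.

Per-experiment Hoeffding bound: 2·exp(−2·1783·0.052²) = 2·exp(−9.64246) = 0.00012983.
Union bound over 50 events: 50·0.00012983 = 0.00649.

0.0065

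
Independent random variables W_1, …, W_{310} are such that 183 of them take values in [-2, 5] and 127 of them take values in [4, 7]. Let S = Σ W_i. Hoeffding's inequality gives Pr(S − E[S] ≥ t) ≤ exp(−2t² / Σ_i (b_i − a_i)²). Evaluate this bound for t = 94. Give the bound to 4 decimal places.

0.1741

Σ(b_i − a_i)² = 183·7² + 127·3² = 10110.
Exponent = 2·94² / 10110 = 1.74797.
Bound = exp(−1.74797) = 0.17413.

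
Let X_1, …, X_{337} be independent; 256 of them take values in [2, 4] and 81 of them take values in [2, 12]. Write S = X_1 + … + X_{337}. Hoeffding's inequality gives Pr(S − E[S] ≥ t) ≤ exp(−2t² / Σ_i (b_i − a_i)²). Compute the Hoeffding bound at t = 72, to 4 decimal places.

Σ(b_i − a_i)² = 256·2² + 81·10² = 9124.
Exponent = 2·72² / 9124 = 1.13634.
Bound = exp(−1.13634) = 0.32099.

0.3210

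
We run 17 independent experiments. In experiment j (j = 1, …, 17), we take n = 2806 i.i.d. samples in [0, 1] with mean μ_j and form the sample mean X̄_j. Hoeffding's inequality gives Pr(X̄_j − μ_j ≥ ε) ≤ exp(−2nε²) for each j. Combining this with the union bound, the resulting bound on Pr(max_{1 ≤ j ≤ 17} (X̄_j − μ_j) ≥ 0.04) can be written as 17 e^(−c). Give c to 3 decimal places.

Union bound over the 17 events: Pr(max_{1 ≤ j ≤ 17} (X̄_j − μ_j) ≥ 0.04) ≤ 17·exp(−2nε²) = 17 exp(−2·2806·0.04²).
So c = 2·2806·0.04² = 8.9792.

8.979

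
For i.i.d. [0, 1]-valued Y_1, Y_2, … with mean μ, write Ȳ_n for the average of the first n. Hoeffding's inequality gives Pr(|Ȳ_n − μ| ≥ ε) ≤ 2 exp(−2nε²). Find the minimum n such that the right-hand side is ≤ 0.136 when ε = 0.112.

Require 2·exp(−2nε²) ≤ 0.136, i.e. 2nε² ≥ ln(2/0.136) = 2.688248.
So n ≥ 2.688248 / (2·0.112²) = 107.153.
The smallest integer n is 108.

108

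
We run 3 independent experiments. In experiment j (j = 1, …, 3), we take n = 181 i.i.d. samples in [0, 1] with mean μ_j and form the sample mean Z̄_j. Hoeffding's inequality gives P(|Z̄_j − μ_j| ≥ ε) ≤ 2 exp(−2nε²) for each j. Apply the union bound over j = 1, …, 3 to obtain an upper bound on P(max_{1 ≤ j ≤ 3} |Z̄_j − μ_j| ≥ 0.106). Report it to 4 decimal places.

Per-experiment Hoeffding bound: 2·exp(−2·181·0.106²) = 2·exp(−4.06743) = 0.034243.
Union bound over 3 events: 3·0.034243 = 0.10273.

0.1027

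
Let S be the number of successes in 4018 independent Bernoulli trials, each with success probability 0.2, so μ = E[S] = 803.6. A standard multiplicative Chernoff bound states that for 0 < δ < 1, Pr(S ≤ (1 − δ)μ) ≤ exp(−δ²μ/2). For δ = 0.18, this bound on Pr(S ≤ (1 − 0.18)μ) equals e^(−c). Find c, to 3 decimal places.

13.018

c = δ²μ/2 = 0.18²·803.6/2 = 13.0183.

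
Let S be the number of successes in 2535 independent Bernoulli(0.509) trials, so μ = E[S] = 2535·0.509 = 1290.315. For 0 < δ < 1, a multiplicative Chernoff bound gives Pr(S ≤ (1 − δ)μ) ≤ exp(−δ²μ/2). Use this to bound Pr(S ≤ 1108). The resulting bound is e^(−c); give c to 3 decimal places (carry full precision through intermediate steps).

12.880

Write 1108 = (1 − δ)μ, so δ = 1 − 1108/1290.315 = 0.141295…
Then the exponent is δ²μ/2 = (μ − 1108)²/(2μ) = 12.880095.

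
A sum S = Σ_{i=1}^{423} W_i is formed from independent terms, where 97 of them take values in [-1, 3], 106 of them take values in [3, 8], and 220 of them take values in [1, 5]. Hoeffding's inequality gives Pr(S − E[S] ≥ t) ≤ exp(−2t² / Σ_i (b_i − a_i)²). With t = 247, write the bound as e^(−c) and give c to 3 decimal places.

Σ(b_i − a_i)² = 97·4² + 106·5² + 220·4² = 7722.
c = 2t² / 7722 = 2·247² / 7722 = 15.8013.

15.801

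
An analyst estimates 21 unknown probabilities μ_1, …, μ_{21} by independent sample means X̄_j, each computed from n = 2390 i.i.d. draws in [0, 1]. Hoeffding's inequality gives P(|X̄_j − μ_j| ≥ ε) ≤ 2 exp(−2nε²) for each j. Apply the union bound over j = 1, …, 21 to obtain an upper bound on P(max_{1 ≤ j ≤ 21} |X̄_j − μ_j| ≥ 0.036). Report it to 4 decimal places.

0.0857

Per-experiment Hoeffding bound: 2·exp(−2·2390·0.036²) = 2·exp(−6.19488) = 0.0040797.
Union bound over 21 events: 21·0.0040797 = 0.08567.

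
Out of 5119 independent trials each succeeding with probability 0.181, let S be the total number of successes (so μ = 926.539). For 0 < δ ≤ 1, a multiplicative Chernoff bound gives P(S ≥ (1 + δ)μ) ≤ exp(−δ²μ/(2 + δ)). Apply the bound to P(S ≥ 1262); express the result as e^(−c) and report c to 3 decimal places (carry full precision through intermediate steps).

Write 1262 = (1 + δ)μ, so δ = 1262/926.539 − 1 = 0.3620582…
Then the exponent is δ²μ/(2 + δ) = (1262 − μ)² / (μ·(2 + δ)) = 51.419729.

51.420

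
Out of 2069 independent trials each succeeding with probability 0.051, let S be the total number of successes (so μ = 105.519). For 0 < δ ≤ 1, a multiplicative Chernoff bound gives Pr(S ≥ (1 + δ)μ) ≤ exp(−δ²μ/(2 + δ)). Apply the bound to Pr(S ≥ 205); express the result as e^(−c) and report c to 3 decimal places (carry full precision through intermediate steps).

Write 205 = (1 + δ)μ, so δ = 205/105.519 − 1 = 0.9427781…
Then the exponent is δ²μ/(2 + δ) = (205 − μ)² / (μ·(2 + δ)) = 31.870737.

31.871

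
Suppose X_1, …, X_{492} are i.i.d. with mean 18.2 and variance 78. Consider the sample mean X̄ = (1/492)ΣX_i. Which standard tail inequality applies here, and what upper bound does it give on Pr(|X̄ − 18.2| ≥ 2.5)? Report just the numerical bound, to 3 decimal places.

0.025

With mean and variance of each term known, Chebyshev's inequality bounds the deviation of the sum (or sample mean).
Var(X̄) = Var(X_i)/n = 78/492 = 0.15854.
Chebyshev: Pr(|X̄ − 18.2| ≥ 2.5) ≤ Var(X̄)/(2.5)² = 78/(492·2.5²) = 0.0254.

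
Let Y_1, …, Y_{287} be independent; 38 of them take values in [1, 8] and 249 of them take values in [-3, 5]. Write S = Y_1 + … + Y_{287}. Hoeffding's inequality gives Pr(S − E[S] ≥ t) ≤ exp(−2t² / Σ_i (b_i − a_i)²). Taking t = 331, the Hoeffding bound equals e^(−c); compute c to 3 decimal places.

Σ(b_i − a_i)² = 38·7² + 249·8² = 17798.
c = 2t² / 17798 = 2·331² / 17798 = 12.3116.

12.312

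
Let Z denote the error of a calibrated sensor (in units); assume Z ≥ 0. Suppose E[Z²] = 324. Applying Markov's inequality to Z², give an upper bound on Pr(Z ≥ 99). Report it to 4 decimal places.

0.0331

Since Z ≥ 0, the event {Z ≥ 99} is the same as {Z² ≥ 9801}.
Markov's inequality applied to Z² gives Pr(Z² ≥ 9801) ≤ E[Z²]/9801 = 324/9801 = 0.0331.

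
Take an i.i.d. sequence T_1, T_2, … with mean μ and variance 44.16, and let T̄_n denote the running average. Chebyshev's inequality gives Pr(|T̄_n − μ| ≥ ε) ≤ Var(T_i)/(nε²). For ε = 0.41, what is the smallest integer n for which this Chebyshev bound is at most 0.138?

Require 44.16/(n·0.41²) ≤ 0.138, i.e. n ≥ 44.16/(0.138·0.41²) = 1903.629.
The smallest integer n is 1904.

1904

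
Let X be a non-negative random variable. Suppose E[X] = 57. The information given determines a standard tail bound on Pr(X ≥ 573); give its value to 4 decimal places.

Only the mean of a non-negative variable is known, so Markov's inequality is the applicable tail bound.
Markov's inequality: for a non-negative random variable, Pr(X ≥ a) ≤ E[X]/a.
Here E[X] = 57 and a = 573, so the bound is 57/573 = 0.0995.

0.0995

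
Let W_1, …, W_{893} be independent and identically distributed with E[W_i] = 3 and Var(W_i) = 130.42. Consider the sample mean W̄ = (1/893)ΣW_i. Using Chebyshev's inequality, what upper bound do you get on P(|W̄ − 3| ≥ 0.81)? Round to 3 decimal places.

Var(W̄) = Var(W_i)/n = 130.42/893 = 0.14605.
Chebyshev: P(|W̄ − 3| ≥ 0.81) ≤ Var(W̄)/(0.81)² = 130.42/(893·0.81²) = 0.2226.

0.223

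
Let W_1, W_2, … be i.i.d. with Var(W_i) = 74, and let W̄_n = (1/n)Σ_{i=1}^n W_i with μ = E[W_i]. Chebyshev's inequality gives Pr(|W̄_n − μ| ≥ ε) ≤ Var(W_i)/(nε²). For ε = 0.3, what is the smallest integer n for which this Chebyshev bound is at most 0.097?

Require 74/(n·0.3²) ≤ 0.097, i.e. n ≥ 74/(0.097·0.3²) = 8476.518.
The smallest integer n is 8477.

8477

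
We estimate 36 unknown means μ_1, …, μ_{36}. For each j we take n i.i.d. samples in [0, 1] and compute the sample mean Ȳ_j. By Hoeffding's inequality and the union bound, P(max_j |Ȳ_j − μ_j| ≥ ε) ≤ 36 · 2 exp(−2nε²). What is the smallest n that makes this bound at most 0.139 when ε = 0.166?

Need 2·36·exp(−2nε²) ≤ 0.139, i.e. exp(−2nε²) ≤ 0.139/72.
So 2nε² ≥ ln(72/0.139) = 6.249947.
Hence n ≥ 6.249947/(2·0.166²) = 113.404.
The smallest integer n is 114.

114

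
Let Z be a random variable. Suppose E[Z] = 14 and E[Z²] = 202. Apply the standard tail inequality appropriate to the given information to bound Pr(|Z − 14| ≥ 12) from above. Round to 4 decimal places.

0.0417

The first two moments determine the variance, so Chebyshev's inequality is the sharpest standard bound available.
Var(Z) = E[Z²] − (E[Z])² = 202 − 196 = 6.
Chebyshev's inequality: Pr(|Z − μ| ≥ t) ≤ Var(Z)/t² = 6/144 = 0.0417.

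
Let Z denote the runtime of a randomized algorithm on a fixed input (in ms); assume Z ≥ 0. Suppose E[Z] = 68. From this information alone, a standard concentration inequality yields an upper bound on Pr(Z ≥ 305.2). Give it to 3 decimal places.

0.223

Only the mean of a non-negative variable is known, so Markov's inequality is the applicable tail bound.
Markov's inequality: for a non-negative random variable, Pr(Z ≥ a) ≤ E[Z]/a.
Here E[Z] = 68 and a = 305.2, so the bound is 68/305.2 = 0.2228.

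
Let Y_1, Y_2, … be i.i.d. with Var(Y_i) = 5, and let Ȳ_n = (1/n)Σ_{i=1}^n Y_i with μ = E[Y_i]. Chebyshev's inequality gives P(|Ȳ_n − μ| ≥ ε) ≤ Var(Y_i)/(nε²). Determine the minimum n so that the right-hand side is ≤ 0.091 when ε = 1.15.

Require 5/(n·1.15²) ≤ 0.091, i.e. n ≥ 5/(0.091·1.15²) = 41.546.
The smallest integer n is 42.

42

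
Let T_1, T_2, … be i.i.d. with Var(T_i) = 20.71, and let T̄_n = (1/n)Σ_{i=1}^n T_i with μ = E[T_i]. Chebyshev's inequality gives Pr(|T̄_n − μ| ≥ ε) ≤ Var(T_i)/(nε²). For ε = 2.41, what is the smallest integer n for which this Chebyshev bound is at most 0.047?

76

Require 20.71/(n·2.41²) ≤ 0.047, i.e. n ≥ 20.71/(0.047·2.41²) = 75.866.
The smallest integer n is 76.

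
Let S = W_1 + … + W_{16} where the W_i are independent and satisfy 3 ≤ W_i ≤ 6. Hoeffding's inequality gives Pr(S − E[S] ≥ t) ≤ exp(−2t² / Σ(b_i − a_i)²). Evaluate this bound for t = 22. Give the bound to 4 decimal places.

Σ(b_i − a_i)² = 16·(3)² = 144.
Exponent = 2·22²/144 = 6.7222.
Bound = exp(−6.7222) = 0.00120.

0.0012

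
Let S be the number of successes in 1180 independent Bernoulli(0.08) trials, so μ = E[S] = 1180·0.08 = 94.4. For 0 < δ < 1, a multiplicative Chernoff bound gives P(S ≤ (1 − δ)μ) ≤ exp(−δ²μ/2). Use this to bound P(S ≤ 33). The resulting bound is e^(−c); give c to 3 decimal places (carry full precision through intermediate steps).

Write 33 = (1 − δ)μ, so δ = 1 − 33/94.4 = 0.6504237…
Then the exponent is δ²μ/2 = (μ − 33)²/(2μ) = 19.968008.

19.968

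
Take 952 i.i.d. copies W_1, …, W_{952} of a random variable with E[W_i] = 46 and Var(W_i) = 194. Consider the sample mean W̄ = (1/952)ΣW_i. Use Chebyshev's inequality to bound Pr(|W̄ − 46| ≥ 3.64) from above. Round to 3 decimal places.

Var(W̄) = Var(W_i)/n = 194/952 = 0.20378.
Chebyshev: Pr(|W̄ − 46| ≥ 3.64) ≤ Var(W̄)/(3.64)² = 194/(952·3.64²) = 0.0154.

0.015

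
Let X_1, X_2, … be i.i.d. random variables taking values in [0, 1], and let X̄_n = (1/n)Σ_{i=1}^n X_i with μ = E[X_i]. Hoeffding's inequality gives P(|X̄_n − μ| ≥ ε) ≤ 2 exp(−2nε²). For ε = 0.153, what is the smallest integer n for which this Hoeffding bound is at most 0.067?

73

Require 2·exp(−2nε²) ≤ 0.067, i.e. 2nε² ≥ ln(2/0.067) = 3.396210.
So n ≥ 3.396210 / (2·0.153²) = 72.541.
The smallest integer n is 73.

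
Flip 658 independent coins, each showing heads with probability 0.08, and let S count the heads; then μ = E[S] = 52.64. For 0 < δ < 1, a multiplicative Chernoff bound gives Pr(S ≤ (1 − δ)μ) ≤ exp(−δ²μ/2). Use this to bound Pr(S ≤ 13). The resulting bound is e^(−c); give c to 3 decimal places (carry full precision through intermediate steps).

Write 13 = (1 − δ)μ, so δ = 1 − 13/52.64 = 0.7530395…
Then the exponent is δ²μ/2 = (μ − 13)²/(2μ) = 14.925243.

14.925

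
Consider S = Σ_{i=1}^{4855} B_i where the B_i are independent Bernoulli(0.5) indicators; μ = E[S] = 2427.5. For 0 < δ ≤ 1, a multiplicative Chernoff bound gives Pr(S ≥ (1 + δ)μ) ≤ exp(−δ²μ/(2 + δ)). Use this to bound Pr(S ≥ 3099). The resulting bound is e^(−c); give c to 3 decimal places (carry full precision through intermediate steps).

81.591

Write 3099 = (1 + δ)μ, so δ = 3099/2427.5 − 1 = 0.276622…
Then the exponent is δ²μ/(2 + δ) = (3099 − μ)² / (μ·(2 + δ)) = 81.590926.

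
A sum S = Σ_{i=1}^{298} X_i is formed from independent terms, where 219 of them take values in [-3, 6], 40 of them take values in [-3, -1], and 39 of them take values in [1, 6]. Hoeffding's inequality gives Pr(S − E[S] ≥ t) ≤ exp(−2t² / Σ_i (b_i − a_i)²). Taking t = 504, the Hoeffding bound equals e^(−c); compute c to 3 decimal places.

Σ(b_i − a_i)² = 219·9² + 40·2² + 39·5² = 18874.
c = 2t² / 18874 = 2·504² / 18874 = 26.9170.

26.917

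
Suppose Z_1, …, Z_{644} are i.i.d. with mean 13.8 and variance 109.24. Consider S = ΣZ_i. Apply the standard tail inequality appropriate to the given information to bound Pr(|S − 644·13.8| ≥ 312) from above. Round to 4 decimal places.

0.7227

With mean and variance of each term known, Chebyshev's inequality bounds the deviation of the sum (or sample mean).
Var(S) = n·Var(Z_i) = 644·109.24 = 70350.56.
Chebyshev: Pr(|S − 644·13.8| ≥ 312) ≤ Var(S)/312² = 70350.56/97344 = 0.7227.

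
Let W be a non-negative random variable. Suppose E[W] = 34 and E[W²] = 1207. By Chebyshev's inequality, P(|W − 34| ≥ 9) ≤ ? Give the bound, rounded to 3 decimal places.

Var(W) = E[W²] − (E[W])² = 1207 − 1156 = 51.
Chebyshev's inequality: P(|W − μ| ≥ t) ≤ Var(W)/t² = 51/81 = 0.6296.

0.630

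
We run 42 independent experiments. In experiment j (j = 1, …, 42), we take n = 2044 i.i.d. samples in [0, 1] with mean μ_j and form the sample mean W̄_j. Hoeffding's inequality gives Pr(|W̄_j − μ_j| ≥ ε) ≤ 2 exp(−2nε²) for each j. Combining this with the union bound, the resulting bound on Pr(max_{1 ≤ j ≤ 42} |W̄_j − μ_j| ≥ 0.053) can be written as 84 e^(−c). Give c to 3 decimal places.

Union bound over the 42 events: Pr(max_{1 ≤ j ≤ 42} |W̄_j − μ_j| ≥ 0.053) ≤ 42·2·exp(−2nε²) = 84 exp(−2·2044·0.053²).
So c = 2·2044·0.053² = 11.4832.

11.483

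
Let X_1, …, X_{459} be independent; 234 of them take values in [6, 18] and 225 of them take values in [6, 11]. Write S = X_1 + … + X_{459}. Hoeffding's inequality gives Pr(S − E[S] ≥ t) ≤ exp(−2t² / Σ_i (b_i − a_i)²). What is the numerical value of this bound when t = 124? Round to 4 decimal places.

0.4575

Σ(b_i − a_i)² = 234·12² + 225·5² = 39321.
Exponent = 2·124² / 39321 = 0.78208.
Bound = exp(−0.78208) = 0.45746.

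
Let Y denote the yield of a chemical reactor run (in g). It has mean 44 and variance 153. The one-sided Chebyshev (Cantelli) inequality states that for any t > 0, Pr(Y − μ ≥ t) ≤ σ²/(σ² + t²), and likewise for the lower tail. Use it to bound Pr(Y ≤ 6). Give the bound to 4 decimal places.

0.0958

Here σ² = 153 and t = 38, so σ² + t² = 1597.
Cantelli's bound: 153/1597 = 0.0958.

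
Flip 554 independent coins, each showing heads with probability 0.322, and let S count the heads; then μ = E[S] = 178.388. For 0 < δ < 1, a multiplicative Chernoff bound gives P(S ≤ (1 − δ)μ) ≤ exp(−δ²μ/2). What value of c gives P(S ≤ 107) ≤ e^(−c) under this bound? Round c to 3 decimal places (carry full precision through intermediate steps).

14.284

Write 107 = (1 − δ)μ, so δ = 1 − 107/178.388 = 0.4001839…
Then the exponent is δ²μ/2 = (μ − 107)²/(2μ) = 14.284163.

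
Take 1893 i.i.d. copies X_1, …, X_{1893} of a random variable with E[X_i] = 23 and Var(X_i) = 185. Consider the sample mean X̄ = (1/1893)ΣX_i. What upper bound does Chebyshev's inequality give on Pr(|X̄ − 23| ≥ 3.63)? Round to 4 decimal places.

0.0074

Var(X̄) = Var(X_i)/n = 185/1893 = 0.097728.
Chebyshev: Pr(|X̄ − 23| ≥ 3.63) ≤ Var(X̄)/(3.63)² = 185/(1893·3.63²) = 0.0074.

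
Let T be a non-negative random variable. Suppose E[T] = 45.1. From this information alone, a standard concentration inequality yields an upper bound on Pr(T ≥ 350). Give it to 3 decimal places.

0.129

Only the mean of a non-negative variable is known, so Markov's inequality is the applicable tail bound.
Markov's inequality: for a non-negative random variable, Pr(T ≥ a) ≤ E[T]/a.
Here E[T] = 45.1 and a = 350, so the bound is 45.1/350 = 0.1289.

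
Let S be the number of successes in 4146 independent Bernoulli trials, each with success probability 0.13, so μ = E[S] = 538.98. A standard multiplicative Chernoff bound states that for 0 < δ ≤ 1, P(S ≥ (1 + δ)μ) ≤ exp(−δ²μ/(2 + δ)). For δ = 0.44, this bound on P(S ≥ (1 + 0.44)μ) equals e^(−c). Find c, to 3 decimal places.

c = δ²μ/(2 + δ) = 0.44²·538.98/(2 + 0.44) = 42.7650.

42.765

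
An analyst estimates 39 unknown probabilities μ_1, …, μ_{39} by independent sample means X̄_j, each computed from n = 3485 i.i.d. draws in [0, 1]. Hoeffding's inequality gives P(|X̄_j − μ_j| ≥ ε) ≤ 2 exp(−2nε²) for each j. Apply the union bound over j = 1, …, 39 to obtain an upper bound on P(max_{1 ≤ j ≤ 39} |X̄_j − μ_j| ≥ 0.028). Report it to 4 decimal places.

0.3303

Per-experiment Hoeffding bound: 2·exp(−2·3485·0.028²) = 2·exp(−5.46448) = 0.0084691.
Union bound over 39 events: 39·0.0084691 = 0.33029.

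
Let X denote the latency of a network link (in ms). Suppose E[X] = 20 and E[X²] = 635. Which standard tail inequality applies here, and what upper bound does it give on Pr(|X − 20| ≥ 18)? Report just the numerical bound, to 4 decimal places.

0.7253

The first two moments determine the variance, so Chebyshev's inequality is the sharpest standard bound available.
Var(X) = E[X²] − (E[X])² = 635 − 400 = 235.
Chebyshev's inequality: Pr(|X − μ| ≥ t) ≤ Var(X)/t² = 235/324 = 0.7253.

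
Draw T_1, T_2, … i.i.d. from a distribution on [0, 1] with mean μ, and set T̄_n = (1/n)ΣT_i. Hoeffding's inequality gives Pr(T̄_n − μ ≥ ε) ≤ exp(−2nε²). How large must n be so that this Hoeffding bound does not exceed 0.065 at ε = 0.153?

59

Require exp(−2nε²) ≤ 0.065, i.e. 2nε² ≥ ln(1/0.065) = 2.733368.
So n ≥ 2.733368 / (2·0.153²) = 58.383.
The smallest integer n is 59.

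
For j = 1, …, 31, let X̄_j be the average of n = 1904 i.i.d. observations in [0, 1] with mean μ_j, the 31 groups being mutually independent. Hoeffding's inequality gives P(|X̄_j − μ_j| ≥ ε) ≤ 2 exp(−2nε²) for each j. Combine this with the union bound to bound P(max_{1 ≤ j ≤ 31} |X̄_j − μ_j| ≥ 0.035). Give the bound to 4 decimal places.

0.5841

Per-experiment Hoeffding bound: 2·exp(−2·1904·0.035²) = 2·exp(−4.66480) = 0.018842.
Union bound over 31 events: 31·0.018842 = 0.58411.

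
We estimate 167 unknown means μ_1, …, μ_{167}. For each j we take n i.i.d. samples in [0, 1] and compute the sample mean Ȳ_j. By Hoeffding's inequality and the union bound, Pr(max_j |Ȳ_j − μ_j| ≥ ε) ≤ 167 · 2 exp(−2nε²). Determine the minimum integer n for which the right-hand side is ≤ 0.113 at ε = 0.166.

Need 2·167·exp(−2nε²) ≤ 0.113, i.e. exp(−2nε²) ≤ 0.113/334.
So 2nε² ≥ ln(334/0.113) = 7.991508.
Hence n ≥ 7.991508/(2·0.166²) = 145.005.
The smallest integer n is 146.

146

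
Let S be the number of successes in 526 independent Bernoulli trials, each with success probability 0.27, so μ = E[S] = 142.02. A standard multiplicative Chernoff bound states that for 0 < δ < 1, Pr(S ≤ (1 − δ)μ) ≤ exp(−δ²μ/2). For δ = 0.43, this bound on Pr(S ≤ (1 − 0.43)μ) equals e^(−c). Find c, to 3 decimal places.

13.130

c = δ²μ/2 = 0.43²·142.02/2 = 13.1297.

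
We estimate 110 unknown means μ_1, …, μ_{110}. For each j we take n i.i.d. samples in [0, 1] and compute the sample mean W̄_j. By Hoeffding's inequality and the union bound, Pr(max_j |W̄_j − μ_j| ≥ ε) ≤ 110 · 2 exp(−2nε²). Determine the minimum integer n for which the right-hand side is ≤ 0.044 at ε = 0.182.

129

Need 2·110·exp(−2nε²) ≤ 0.044, i.e. exp(−2nε²) ≤ 0.044/220.
So 2nε² ≥ ln(220/0.044) = 8.517193.
Hence n ≥ 8.517193/(2·0.182²) = 128.565.
The smallest integer n is 129.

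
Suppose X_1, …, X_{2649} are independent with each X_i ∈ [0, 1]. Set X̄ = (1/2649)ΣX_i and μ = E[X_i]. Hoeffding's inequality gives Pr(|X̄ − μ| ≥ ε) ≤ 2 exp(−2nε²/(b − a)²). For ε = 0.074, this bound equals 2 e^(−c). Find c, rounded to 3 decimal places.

29.012

c = 2nε²/(b − a)² = 2·2649·0.074² / 1² = 29.0118.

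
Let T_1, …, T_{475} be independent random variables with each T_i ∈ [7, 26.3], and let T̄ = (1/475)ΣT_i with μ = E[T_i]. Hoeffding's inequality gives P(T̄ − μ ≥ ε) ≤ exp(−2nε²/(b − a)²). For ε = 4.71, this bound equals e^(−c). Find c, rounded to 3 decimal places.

c = 2nε²/(b − a)² = 2·475·4.71² / 19.3² = 56.5784.

56.578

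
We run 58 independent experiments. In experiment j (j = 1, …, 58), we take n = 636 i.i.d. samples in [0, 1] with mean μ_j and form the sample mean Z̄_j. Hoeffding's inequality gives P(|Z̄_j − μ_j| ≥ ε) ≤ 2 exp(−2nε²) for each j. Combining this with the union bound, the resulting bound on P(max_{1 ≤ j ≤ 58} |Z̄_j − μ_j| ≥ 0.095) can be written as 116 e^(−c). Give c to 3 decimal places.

11.480

Union bound over the 58 events: P(max_{1 ≤ j ≤ 58} |Z̄_j − μ_j| ≥ 0.095) ≤ 58·2·exp(−2nε²) = 116 exp(−2·636·0.095²).
So c = 2·636·0.095² = 11.4798.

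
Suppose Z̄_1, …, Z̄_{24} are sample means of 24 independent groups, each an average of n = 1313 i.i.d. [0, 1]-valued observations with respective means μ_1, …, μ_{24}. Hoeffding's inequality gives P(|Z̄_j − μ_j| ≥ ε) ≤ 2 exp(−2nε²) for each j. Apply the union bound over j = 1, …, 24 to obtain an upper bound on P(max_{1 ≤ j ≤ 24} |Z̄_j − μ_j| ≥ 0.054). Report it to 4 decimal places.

Per-experiment Hoeffding bound: 2·exp(−2·1313·0.054²) = 2·exp(−7.65742) = 0.00094505.
Union bound over 24 events: 24·0.00094505 = 0.02268.

0.0227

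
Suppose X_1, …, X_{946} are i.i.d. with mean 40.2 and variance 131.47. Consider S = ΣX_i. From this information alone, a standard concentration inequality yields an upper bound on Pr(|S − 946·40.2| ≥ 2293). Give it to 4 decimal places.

0.0237

With mean and variance of each term known, Chebyshev's inequality bounds the deviation of the sum (or sample mean).
Var(S) = n·Var(X_i) = 946·131.47 = 124370.62.
Chebyshev: Pr(|S − 946·40.2| ≥ 2293) ≤ Var(S)/2293² = 124370.62/5257849 = 0.0237.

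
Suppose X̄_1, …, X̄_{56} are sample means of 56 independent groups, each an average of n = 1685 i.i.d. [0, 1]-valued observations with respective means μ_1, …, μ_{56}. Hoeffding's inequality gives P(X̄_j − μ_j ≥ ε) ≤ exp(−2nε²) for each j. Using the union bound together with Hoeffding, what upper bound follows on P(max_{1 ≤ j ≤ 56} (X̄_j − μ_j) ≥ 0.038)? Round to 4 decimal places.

Per-experiment Hoeffding bound: exp(−2·1685·0.038²) = exp(−4.86628) = 0.007702.
Union bound over 56 events: 56·0.007702 = 0.43131.

0.4313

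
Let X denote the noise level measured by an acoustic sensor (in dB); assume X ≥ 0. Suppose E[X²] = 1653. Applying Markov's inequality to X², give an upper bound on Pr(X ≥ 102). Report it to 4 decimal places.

0.1589

Since X ≥ 0, the event {X ≥ 102} is the same as {X² ≥ 10404}.
Markov's inequality applied to X² gives Pr(X² ≥ 10404) ≤ E[X²]/10404 = 1653/10404 = 0.1589.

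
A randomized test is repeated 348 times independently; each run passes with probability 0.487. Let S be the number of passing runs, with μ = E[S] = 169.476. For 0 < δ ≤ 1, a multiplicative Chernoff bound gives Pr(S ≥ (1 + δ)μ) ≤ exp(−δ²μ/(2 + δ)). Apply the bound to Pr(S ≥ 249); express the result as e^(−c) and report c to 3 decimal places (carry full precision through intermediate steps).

15.112

Write 249 = (1 + δ)μ, so δ = 249/169.476 − 1 = 0.4692346…
Then the exponent is δ²μ/(2 + δ) = (249 − μ)² / (μ·(2 + δ)) = 15.112137.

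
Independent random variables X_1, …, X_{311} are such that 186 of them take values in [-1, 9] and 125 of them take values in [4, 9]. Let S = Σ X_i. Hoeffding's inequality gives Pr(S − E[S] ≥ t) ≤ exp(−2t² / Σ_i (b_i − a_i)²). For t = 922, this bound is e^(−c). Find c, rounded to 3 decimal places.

78.259

Σ(b_i − a_i)² = 186·10² + 125·5² = 21725.
c = 2t² / 21725 = 2·922² / 21725 = 78.2586.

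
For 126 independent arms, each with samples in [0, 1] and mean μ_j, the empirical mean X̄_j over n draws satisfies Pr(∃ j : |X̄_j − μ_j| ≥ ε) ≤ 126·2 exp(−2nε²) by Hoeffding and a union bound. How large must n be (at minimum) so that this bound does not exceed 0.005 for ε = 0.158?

Need 2·126·exp(−2nε²) ≤ 0.005, i.e. exp(−2nε²) ≤ 0.005/252.
So 2nε² ≥ ln(252/0.005) = 10.827746.
Hence n ≥ 10.827746/(2·0.158²) = 216.867.
The smallest integer n is 217.

217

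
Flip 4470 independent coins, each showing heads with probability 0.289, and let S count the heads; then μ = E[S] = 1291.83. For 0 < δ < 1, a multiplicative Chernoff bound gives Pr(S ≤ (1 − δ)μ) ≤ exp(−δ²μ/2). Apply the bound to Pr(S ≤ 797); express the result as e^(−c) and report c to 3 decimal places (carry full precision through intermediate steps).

Write 797 = (1 − δ)μ, so δ = 1 − 797/1291.83 = 0.3830458…
Then the exponent is δ²μ/2 = (μ − 797)²/(2μ) = 94.771266.

94.771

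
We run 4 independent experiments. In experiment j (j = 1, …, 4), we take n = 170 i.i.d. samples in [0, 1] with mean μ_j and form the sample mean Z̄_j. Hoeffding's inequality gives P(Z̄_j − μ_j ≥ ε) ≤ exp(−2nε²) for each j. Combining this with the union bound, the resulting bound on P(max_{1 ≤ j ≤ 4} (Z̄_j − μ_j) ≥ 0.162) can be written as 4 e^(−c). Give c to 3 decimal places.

8.923

Union bound over the 4 events: P(max_{1 ≤ j ≤ 4} (Z̄_j − μ_j) ≥ 0.162) ≤ 4·exp(−2nε²) = 4 exp(−2·170·0.162²).
So c = 2·170·0.162² = 8.9230.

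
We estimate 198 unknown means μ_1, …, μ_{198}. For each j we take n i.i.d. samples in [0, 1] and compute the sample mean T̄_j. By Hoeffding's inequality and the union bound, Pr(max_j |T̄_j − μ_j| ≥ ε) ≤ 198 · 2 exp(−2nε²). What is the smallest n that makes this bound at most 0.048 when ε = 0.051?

Need 2·198·exp(−2nε²) ≤ 0.048, i.e. exp(−2nε²) ≤ 0.048/396.
So 2nε² ≥ ln(396/0.048) = 9.017968.
Hence n ≥ 9.017968/(2·0.051²) = 1733.558.
The smallest integer n is 1734.

1734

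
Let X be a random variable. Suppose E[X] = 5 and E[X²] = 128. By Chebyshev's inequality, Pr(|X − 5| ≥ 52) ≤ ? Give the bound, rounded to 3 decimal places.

0.038

Var(X) = E[X²] − (E[X])² = 128 − 25 = 103.
Chebyshev's inequality: Pr(|X − μ| ≥ t) ≤ Var(X)/t² = 103/2704 = 0.0381.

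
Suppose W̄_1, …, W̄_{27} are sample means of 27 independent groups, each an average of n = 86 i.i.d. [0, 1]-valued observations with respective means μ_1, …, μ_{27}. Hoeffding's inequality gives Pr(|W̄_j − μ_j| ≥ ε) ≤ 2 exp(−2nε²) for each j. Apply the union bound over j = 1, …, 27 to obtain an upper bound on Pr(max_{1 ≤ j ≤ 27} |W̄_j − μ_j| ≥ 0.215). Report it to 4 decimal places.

Per-experiment Hoeffding bound: 2·exp(−2·86·0.215²) = 2·exp(−7.95070) = 0.00070483.
Union bound over 27 events: 27·0.00070483 = 0.01903.

0.0190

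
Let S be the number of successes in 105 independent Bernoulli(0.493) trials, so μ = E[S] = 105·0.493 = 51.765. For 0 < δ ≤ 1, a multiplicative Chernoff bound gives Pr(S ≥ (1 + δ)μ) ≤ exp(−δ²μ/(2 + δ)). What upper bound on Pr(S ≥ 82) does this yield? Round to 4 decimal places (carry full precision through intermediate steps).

Write 82 = (1 + δ)μ, so δ = 82/51.765 − 1 = 0.5840819…
Then the exponent is δ²μ/(2 + δ) = (82 − μ)² / (μ·(2 + δ)) = 6.834039.
Bound = exp(−6.834039) = 0.00108.

0.0011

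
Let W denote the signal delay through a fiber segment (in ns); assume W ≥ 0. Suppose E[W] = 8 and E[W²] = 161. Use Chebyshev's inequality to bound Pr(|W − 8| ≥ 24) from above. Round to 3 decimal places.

0.168

Var(W) = E[W²] − (E[W])² = 161 − 64 = 97.
Chebyshev's inequality: Pr(|W − μ| ≥ t) ≤ Var(W)/t² = 97/576 = 0.1684.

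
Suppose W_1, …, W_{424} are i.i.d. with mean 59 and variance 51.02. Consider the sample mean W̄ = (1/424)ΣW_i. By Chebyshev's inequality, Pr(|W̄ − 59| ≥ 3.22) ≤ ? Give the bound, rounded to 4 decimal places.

Var(W̄) = Var(W_i)/n = 51.02/424 = 0.12033.
Chebyshev: Pr(|W̄ − 59| ≥ 3.22) ≤ Var(W̄)/(3.22)² = 51.02/(424·3.22²) = 0.0116.

0.0116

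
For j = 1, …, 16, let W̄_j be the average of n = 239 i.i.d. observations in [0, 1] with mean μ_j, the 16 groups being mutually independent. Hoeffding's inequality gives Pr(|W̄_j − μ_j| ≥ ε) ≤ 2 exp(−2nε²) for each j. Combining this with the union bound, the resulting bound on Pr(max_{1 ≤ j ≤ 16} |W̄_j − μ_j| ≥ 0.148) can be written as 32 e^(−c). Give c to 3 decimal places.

10.470

Union bound over the 16 events: Pr(max_{1 ≤ j ≤ 16} |W̄_j − μ_j| ≥ 0.148) ≤ 16·2·exp(−2nε²) = 32 exp(−2·239·0.148²).
So c = 2·239·0.148² = 10.4701.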